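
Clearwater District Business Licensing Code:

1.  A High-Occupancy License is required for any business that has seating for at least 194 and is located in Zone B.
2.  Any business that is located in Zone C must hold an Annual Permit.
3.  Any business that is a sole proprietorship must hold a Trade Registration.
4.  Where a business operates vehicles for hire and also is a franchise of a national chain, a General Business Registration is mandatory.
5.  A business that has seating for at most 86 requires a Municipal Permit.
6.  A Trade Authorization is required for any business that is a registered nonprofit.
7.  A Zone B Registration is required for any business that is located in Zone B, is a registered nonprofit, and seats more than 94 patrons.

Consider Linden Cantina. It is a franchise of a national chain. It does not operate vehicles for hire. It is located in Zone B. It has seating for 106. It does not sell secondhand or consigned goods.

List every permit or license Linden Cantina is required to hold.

None

1. seating 106 < 194; is located in Zone B → High-Occupancy License not required.
2. is located in Zone B (not: is located in Zone C) → Annual Permit not required.
3. is a franchise of a national chain (not: is a sole proprietorship) → Trade Registration not required.
4. does not operate vehicles for hire; is a franchise of a national chain → General Business Registration not required.
5. seating 106 > 86 → Municipal Permit not required.
6. is a franchise of a national chain (not: is a registered nonprofit) → Trade Authorization not required.
7. is located in Zone B; is a franchise of a national chain (not: is a registered nonprofit); seating 106 > 94 → Zone B Registration not required.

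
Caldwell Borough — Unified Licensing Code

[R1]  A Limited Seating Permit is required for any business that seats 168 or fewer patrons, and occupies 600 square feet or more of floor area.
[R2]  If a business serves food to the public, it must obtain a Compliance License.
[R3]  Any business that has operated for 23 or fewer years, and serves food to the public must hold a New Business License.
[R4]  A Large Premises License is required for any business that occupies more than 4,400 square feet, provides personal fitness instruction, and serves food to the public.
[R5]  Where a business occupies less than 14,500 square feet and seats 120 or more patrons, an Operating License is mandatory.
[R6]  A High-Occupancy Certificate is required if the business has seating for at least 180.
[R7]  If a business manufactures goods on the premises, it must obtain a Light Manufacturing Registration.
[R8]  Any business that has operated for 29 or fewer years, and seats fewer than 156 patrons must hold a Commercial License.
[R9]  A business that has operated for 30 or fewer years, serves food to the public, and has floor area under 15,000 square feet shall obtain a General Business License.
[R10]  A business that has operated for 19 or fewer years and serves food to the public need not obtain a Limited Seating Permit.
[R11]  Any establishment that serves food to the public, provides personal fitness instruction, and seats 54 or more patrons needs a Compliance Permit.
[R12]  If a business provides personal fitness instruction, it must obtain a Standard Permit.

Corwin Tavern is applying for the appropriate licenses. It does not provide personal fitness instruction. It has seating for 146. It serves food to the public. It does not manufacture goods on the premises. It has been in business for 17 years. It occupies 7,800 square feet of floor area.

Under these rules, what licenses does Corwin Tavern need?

Commercial License, Compliance License, General Business License, New Business License, Operating License

[R1] seating 146 ≤ 168; floor area 7,800 square feet ≥ 600 square feet → Limited Seating Permit required.
[R2] serves food to the public → Compliance License required.
[R3] years in business 17 ≤ 23; serves food to the public → New Business License required.
[R4] floor area 7,800 square feet > 4,400 square feet; does not provide personal fitness instruction; serves food to the public → Large Premises License not required.
[R5] floor area 7,800 square feet < 14,500 square feet; seating 146 ≥ 120 → Operating License required.
[R6] seating 146 < 180 → High-Occupancy Certificate not required.
[R7] does not manufacture goods on the premises → Light Manufacturing Registration not required.
[R8] years in business 17 ≤ 29; seating 146 < 156 → Commercial License required.
[R9] years in business 17 ≤ 30; serves food to the public; floor area 7,800 square feet < 15,000 square feet → General Business License required.
[R10] years in business 17 ≤ 19; serves food to the public → exempt from Limited Seating Permit.
[R11] serves food to the public; does not provide personal fitness instruction; seating 146 ≥ 54 → Compliance Permit not required.
[R12] does not provide personal fitness instruction → Standard Permit not required.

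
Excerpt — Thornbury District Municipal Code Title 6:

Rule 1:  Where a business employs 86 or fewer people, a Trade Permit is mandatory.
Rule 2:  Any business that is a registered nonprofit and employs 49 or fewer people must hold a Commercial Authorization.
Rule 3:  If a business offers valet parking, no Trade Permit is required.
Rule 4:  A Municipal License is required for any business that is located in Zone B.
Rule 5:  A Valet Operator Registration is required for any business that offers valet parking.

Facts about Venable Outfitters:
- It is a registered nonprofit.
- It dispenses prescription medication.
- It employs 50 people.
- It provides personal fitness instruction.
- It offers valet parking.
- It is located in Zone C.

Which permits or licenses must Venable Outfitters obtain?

Valet Operator Registration

Rule 1: employees 50 ≤ 86 → Trade Permit required.
Rule 2: is a registered nonprofit; employees 50 > 49 → Commercial Authorization not required.
Rule 3: offers valet parking → exempt from Trade Permit.
Rule 4: is located in Zone C (not: is located in Zone B) → Municipal License not required.
Rule 5: offers valet parking → Valet Operator Registration required.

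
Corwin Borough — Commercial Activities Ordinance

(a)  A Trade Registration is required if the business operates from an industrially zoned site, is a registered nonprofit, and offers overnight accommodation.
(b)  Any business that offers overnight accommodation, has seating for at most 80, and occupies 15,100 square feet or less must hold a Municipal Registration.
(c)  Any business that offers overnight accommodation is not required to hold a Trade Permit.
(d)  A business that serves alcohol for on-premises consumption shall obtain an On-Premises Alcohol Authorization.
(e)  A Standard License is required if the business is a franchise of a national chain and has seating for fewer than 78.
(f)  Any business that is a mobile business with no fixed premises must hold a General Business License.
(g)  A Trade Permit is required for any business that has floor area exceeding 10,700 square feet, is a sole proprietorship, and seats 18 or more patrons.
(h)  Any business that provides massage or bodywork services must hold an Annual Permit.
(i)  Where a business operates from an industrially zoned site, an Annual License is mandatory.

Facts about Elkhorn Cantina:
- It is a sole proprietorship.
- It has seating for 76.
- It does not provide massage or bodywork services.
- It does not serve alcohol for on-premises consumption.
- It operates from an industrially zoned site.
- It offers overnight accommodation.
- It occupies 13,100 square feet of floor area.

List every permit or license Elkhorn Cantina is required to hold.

Annual License, Municipal Registration

(a) operates from an industrially zoned site; is a sole proprietorship (not: is a registered nonprofit); offers overnight accommodation → Trade Registration not required.
(b) offers overnight accommodation; seating 76 ≤ 80; floor area 13,100 square feet ≤ 15,100 square feet → Municipal Registration required.
(c) offers overnight accommodation → exempt from Trade Permit.
(d) does not serve alcohol for on-premises consumption → On-Premises Alcohol Authorization not required.
(e) is a sole proprietorship (not: is a franchise of a national chain); seating 76 < 78 → Standard License not required.
(f) operates from an industrially zoned site (not: is a mobile business with no fixed premises) → General Business License not required.
(g) floor area 13,100 square feet > 10,700 square feet; is a sole proprietorship; seating 76 ≥ 18 → Trade Permit required.
(h) does not provide massage or bodywork services → Annual Permit not required.
(i) operates from an industrially zoned site → Annual License required.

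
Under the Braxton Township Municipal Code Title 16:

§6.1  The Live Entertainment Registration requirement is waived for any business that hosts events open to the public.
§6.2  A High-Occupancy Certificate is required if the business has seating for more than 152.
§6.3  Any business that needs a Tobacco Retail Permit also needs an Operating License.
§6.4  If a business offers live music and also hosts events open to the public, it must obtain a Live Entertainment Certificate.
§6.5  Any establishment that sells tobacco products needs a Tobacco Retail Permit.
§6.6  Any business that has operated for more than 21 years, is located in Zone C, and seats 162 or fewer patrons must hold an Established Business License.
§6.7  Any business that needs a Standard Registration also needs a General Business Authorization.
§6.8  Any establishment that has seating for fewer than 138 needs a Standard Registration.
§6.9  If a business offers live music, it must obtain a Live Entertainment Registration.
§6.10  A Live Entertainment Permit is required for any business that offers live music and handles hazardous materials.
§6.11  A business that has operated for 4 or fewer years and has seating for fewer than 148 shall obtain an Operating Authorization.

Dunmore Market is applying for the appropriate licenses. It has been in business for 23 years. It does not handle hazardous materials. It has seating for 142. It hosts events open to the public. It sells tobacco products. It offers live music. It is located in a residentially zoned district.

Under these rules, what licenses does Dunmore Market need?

Live Entertainment Certificate, Operating License, Tobacco Retail Permit

§6.1 hosts events open to the public → exempt from Live Entertainment Registration.
§6.2 seating 142 ≤ 152 → High-Occupancy Certificate not required.
§6.3 Tobacco Retail Permit is required → Operating License also required.
§6.4 offers live music; hosts events open to the public → Live Entertainment Certificate required.
§6.5 sells tobacco products → Tobacco Retail Permit required.
§6.6 years in business 23 > 21; is located in a residentially zoned district (not: is located in Zone C); seating 142 ≤ 162 → Established Business License not required.
§6.7 Standard Registration is not required → no effect.
§6.8 seating 142 ≥ 138 → Standard Registration not required.
§6.9 offers live music → Live Entertainment Registration required.
§6.10 offers live music; does not handle hazardous materials → Live Entertainment Permit not required.
§6.11 years in business 23 > 4; seating 142 < 148 → Operating Authorization not required.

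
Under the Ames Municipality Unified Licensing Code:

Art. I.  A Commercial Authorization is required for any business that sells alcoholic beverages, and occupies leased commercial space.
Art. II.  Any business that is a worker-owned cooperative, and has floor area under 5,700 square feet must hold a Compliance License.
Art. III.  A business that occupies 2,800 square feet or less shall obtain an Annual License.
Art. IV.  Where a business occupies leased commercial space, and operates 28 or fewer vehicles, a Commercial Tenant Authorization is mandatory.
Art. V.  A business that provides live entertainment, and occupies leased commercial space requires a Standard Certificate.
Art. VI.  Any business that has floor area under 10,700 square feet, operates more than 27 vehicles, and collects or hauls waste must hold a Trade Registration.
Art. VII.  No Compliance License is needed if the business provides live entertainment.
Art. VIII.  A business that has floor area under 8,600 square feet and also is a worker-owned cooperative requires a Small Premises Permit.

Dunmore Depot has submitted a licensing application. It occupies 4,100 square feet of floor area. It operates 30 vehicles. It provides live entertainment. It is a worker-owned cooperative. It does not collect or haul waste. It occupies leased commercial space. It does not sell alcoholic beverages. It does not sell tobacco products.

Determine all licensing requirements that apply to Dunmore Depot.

Art. I. does not sell alcoholic beverages; occupies leased commercial space → Commercial Authorization not required.
Art. II. is a worker-owned cooperative; floor area 4,100 square feet < 5,700 square feet → Compliance License required.
Art. III. floor area 4,100 square feet > 2,800 square feet → Annual License not required.
Art. IV. occupies leased commercial space; vehicles 30 > 28 → Commercial Tenant Authorization not required.
Art. V. provides live entertainment; occupies leased commercial space → Standard Certificate required.
Art. VI. floor area 4,100 square feet < 10,700 square feet; vehicles 30 > 27; does not collect or haul waste → Trade Registration not required.
Art. VII. provides live entertainment → exempt from Compliance License.
Art. VIII. floor area 4,100 square feet < 8,600 square feet; is a worker-owned cooperative → Small Premises Permit required.

Small Premises Permit, Standard Certificate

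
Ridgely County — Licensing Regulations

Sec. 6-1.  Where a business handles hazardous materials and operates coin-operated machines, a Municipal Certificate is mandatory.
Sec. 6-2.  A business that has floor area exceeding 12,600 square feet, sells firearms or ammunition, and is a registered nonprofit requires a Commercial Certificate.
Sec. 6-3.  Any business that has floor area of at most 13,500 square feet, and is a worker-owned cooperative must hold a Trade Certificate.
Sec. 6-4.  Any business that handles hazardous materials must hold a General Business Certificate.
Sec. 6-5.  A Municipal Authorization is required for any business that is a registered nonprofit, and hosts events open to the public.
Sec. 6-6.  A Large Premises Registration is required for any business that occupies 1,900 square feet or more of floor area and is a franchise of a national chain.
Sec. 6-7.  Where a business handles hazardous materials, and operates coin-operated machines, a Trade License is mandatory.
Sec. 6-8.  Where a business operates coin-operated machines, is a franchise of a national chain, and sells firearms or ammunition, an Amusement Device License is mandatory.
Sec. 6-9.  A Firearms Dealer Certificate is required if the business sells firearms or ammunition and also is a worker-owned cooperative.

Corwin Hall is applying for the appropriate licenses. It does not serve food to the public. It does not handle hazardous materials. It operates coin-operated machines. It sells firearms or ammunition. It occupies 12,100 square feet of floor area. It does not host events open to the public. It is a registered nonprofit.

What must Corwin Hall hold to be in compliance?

None

Sec. 6-1. does not handle hazardous materials; operates coin-operated machines → Municipal Certificate not required.
Sec. 6-2. floor area 12,100 square feet ≤ 12,600 square feet; sells firearms or ammunition; is a registered nonprofit → Commercial Certificate not required.
Sec. 6-3. floor area 12,100 square feet ≤ 13,500 square feet; is a registered nonprofit (not: is a worker-owned cooperative) → Trade Certificate not required.
Sec. 6-4. does not handle hazardous materials → General Business Certificate not required.
Sec. 6-5. is a registered nonprofit; does not host events open to the public → Municipal Authorization not required.
Sec. 6-6. floor area 12,100 square feet ≥ 1,900 square feet; is a registered nonprofit (not: is a franchise of a national chain) → Large Premises Registration not required.
Sec. 6-7. does not handle hazardous materials; operates coin-operated machines → Trade License not required.
Sec. 6-8. operates coin-operated machines; is a registered nonprofit (not: is a franchise of a national chain); sells firearms or ammunition → Amusement Device License not required.
Sec. 6-9. sells firearms or ammunition; is a registered nonprofit (not: is a worker-owned cooperative) → Firearms Dealer Certificate not required.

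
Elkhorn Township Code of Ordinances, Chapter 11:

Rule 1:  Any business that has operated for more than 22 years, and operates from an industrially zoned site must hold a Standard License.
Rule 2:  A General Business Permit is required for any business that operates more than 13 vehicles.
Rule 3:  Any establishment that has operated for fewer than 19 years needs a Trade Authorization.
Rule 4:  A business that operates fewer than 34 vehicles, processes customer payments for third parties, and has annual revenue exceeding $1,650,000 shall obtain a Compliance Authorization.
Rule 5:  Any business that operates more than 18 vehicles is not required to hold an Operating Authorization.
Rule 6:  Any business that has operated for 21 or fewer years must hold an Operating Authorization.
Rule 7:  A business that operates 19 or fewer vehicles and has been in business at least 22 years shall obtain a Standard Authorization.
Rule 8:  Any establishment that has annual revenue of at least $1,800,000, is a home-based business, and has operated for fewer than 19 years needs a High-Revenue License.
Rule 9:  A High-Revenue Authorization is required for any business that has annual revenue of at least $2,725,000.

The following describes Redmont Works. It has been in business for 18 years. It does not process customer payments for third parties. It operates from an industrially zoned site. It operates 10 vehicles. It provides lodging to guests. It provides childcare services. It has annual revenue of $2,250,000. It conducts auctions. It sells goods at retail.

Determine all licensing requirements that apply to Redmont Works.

Rule 1: years in business 18 ≤ 22; operates from an industrially zoned site → Standard License not required.
Rule 2: vehicles 10 ≤ 13 → General Business Permit not required.
Rule 3: years in business 18 < 19 → Trade Authorization required.
Rule 4: vehicles 10 < 34; does not process customer payments for third parties; revenue $2,250,000 > $1,650,000 → Compliance Authorization not required.
Rule 5: vehicles 10 ≤ 18 → Operating Authorization exemption does not apply.
Rule 6: years in business 18 ≤ 21 → Operating Authorization required.
Rule 7: vehicles 10 ≤ 19; years in business 18 < 22 → Standard Authorization not required.
Rule 8: revenue $2,250,000 ≥ $1,800,000; operates from an industrially zoned site (not: is a home-based business); years in business 18 < 19 → High-Revenue License not required.
Rule 9: revenue $2,250,000 < $2,725,000 → High-Revenue Authorization not required.

Operating Authorization, Trade Authorization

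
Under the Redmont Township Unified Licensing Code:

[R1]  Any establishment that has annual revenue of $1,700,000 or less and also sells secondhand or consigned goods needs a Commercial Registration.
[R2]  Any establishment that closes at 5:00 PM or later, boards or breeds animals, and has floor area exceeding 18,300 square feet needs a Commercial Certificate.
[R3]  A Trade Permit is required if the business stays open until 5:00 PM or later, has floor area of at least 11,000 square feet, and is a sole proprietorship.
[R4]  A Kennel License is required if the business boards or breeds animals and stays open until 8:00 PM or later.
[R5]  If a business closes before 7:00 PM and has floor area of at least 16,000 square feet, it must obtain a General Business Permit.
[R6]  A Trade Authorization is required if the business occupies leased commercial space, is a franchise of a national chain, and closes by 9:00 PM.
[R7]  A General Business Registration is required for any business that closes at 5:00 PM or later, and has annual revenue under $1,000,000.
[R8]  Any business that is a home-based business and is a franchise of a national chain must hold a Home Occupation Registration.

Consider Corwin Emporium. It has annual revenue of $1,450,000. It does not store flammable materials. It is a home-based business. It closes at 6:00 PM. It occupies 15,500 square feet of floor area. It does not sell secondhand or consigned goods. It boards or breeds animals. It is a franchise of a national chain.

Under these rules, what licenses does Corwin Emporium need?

[R1] revenue $1,450,000 ≤ $1,700,000; does not sell secondhand or consigned goods → Commercial Registration not required.
[R2] closes 6:00 PM, after 5:00 PM; boards or breeds animals; floor area 15,500 square feet ≤ 18,300 square feet → Commercial Certificate not required.
[R3] closes 6:00 PM, after 5:00 PM; floor area 15,500 square feet ≥ 11,000 square feet; is a franchise of a national chain (not: is a sole proprietorship) → Trade Permit not required.
[R4] boards or breeds animals; closes 6:00 PM, at/before 8:00 PM → Kennel License not required.
[R5] closes 6:00 PM, at/before 7:00 PM; floor area 15,500 square feet < 16,000 square feet → General Business Permit not required.
[R6] is a home-based business (not: occupies leased commercial space); is a franchise of a national chain; closes 6:00 PM, at/before 9:00 PM → Trade Authorization not required.
[R7] closes 6:00 PM, after 5:00 PM; revenue $1,450,000 ≥ $1,000,000 → General Business Registration not required.
[R8] is a home-based business; is a franchise of a national chain → Home Occupation Registration required.

Home Occupation Registration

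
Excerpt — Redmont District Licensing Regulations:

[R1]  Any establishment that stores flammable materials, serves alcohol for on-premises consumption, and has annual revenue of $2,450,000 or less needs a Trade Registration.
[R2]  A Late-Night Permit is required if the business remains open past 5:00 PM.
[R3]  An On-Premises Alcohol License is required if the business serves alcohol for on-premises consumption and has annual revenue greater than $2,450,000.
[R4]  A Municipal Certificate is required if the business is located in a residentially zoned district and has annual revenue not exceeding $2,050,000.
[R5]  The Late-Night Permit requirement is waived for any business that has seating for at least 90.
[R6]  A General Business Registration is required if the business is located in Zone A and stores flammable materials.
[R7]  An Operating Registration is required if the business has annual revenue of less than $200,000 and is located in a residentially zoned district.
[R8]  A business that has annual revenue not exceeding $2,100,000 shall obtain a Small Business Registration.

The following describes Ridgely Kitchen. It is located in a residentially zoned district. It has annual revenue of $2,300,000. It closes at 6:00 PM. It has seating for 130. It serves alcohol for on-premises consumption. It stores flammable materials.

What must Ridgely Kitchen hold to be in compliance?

Trade Registration

[R1] stores flammable materials; serves alcohol for on-premises consumption; revenue $2,300,000 ≤ $2,450,000 → Trade Registration required.
[R2] closes 6:00 PM, after 5:00 PM → Late-Night Permit required.
[R3] serves alcohol for on-premises consumption; revenue $2,300,000 ≤ $2,450,000 → On-Premises Alcohol License not required.
[R4] is located in a residentially zoned district; revenue $2,300,000 > $2,050,000 → Municipal Certificate not required.
[R5] seating 130 ≥ 90 → exempt from Late-Night Permit.
[R6] is located in a residentially zoned district (not: is located in Zone A); stores flammable materials → General Business Registration not required.
[R7] revenue $2,300,000 ≥ $200,000; is located in a residentially zoned district → Operating Registration not required.
[R8] revenue $2,300,000 > $2,100,000 → Small Business Registration not required.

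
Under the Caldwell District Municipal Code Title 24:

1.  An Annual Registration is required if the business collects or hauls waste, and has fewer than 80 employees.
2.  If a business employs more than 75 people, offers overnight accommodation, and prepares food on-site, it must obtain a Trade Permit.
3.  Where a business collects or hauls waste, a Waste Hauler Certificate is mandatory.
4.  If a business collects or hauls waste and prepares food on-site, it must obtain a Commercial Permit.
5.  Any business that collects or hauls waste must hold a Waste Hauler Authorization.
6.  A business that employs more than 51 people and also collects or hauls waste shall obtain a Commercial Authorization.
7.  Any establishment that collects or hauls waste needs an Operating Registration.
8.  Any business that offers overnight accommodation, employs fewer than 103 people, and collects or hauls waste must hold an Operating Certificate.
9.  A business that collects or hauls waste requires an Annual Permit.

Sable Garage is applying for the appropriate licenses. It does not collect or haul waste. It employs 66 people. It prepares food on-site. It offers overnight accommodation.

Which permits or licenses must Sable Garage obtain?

1. does not collect or haul waste; employees 66 < 80 → Annual Registration not required.
2. employees 66 ≤ 75; offers overnight accommodation; prepares food on-site → Trade Permit not required.
3. does not collect or haul waste → Waste Hauler Certificate not required.
4. does not collect or haul waste; prepares food on-site → Commercial Permit not required.
5. does not collect or haul waste → Waste Hauler Authorization not required.
6. employees 66 > 51; does not collect or haul waste → Commercial Authorization not required.
7. does not collect or haul waste → Operating Registration not required.
8. offers overnight accommodation; employees 66 < 103; does not collect or haul waste → Operating Certificate not required.
9. does not collect or haul waste → Annual Permit not required.

None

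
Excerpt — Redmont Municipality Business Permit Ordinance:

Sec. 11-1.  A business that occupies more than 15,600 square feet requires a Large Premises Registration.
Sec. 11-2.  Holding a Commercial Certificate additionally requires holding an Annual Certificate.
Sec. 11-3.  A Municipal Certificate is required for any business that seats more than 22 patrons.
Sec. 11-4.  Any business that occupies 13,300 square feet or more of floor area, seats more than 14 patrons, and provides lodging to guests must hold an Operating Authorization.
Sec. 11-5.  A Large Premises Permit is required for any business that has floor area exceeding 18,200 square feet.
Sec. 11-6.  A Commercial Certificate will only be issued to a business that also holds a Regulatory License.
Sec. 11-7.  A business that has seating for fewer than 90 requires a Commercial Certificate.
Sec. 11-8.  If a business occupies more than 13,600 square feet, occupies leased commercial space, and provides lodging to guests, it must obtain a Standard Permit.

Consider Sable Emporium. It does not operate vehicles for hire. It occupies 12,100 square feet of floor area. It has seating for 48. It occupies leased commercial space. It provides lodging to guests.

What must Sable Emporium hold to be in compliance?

Sec. 11-1. floor area 12,100 square feet ≤ 15,600 square feet → Large Premises Registration not required.
Sec. 11-2. Commercial Certificate is required → Annual Certificate also required.
Sec. 11-3. seating 48 > 22 → Municipal Certificate required.
Sec. 11-4. floor area 12,100 square feet < 13,300 square feet; seating 48 > 14; provides lodging to guests → Operating Authorization not required.
Sec. 11-5. floor area 12,100 square feet ≤ 18,200 square feet → Large Premises Permit not required.
Sec. 11-6. Commercial Certificate is required → Regulatory License also required.
Sec. 11-7. seating 48 < 90 → Commercial Certificate required.
Sec. 11-8. floor area 12,100 square feet ≤ 13,600 square feet; occupies leased commercial space; provides lodging to guests → Standard Permit not required.

Annual Certificate, Commercial Certificate, Municipal Certificate, Regulatory License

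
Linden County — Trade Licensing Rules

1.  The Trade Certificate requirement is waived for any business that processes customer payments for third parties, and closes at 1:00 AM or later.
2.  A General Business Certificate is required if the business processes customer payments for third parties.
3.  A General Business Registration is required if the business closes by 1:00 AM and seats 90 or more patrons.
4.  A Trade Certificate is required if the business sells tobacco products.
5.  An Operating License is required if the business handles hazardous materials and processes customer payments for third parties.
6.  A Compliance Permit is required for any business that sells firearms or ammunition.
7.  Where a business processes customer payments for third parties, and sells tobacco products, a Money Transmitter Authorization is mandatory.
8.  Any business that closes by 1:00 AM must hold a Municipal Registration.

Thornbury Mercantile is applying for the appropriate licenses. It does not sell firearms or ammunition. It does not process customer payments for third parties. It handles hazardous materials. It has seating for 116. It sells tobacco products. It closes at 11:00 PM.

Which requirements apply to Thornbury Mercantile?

1. does not process customer payments for third parties; closes 11:00 PM, at/before 1:00 AM → Trade Certificate exemption does not apply.
2. does not process customer payments for third parties → General Business Certificate not required.
3. closes 11:00 PM, at/before 1:00 AM; seating 116 ≥ 90 → General Business Registration required.
4. sells tobacco products → Trade Certificate required.
5. handles hazardous materials; does not process customer payments for third parties → Operating License not required.
6. does not sell firearms or ammunition → Compliance Permit not required.
7. does not process customer payments for third parties; sells tobacco products → Money Transmitter Authorization not required.
8. closes 11:00 PM, at/before 1:00 AM → Municipal Registration required.

General Business Registration, Municipal Registration, Trade Certificate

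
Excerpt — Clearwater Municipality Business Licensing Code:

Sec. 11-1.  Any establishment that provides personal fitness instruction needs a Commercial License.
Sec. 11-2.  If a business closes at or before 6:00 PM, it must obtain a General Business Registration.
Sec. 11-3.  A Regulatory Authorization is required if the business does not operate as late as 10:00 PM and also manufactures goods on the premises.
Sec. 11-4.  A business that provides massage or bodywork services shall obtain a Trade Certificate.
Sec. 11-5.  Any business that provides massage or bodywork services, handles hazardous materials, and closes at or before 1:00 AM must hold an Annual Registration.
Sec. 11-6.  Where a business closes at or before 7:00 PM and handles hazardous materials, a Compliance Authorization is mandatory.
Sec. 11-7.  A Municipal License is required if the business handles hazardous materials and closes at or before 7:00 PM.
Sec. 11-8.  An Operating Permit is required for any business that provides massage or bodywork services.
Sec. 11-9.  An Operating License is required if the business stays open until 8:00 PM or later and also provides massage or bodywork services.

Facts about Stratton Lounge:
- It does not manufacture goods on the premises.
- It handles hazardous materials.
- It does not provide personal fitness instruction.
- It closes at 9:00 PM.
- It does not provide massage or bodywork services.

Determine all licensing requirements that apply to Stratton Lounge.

Sec. 11-1. does not provide personal fitness instruction → Commercial License not required.
Sec. 11-2. closes 9:00 PM, after 6:00 PM → General Business Registration not required.
Sec. 11-3. closes 9:00 PM, at/before 10:00 PM; does not manufacture goods on the premises → Regulatory Authorization not required.
Sec. 11-4. does not provide massage or bodywork services → Trade Certificate not required.
Sec. 11-5. does not provide massage or bodywork services; handles hazardous materials; closes 9:00 PM, at/before 1:00 AM → Annual Registration not required.
Sec. 11-6. closes 9:00 PM, after 7:00 PM; handles hazardous materials → Compliance Authorization not required.
Sec. 11-7. handles hazardous materials; closes 9:00 PM, after 7:00 PM → Municipal License not required.
Sec. 11-8. does not provide massage or bodywork services → Operating Permit not required.
Sec. 11-9. closes 9:00 PM, after 8:00 PM; does not provide massage or bodywork services → Operating License not required.

None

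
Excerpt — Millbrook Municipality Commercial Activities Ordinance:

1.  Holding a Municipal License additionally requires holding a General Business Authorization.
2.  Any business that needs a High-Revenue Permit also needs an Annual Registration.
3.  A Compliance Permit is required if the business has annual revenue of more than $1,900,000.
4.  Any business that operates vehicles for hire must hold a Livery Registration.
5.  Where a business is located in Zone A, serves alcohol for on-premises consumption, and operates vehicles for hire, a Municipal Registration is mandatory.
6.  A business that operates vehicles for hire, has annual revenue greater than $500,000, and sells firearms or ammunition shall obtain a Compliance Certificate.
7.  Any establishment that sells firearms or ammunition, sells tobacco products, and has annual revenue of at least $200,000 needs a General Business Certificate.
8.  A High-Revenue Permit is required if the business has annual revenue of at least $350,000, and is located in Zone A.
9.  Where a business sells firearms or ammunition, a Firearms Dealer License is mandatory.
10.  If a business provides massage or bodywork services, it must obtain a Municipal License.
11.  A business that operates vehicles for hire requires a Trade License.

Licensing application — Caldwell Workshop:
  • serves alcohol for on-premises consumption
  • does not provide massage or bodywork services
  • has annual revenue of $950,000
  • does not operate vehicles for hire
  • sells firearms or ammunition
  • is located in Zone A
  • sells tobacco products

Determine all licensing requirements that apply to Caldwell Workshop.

1. Municipal License is not required → no effect.
2. High-Revenue Permit is required → Annual Registration also required.
3. revenue $950,000 ≤ $1,900,000 → Compliance Permit not required.
4. does not operate vehicles for hire → Livery Registration not required.
5. is located in Zone A; serves alcohol for on-premises consumption; does not operate vehicles for hire → Municipal Registration not required.
6. does not operate vehicles for hire; revenue $950,000 > $500,000; sells firearms or ammunition → Compliance Certificate not required.
7. sells firearms or ammunition; sells tobacco products; revenue $950,000 ≥ $200,000 → General Business Certificate required.
8. revenue $950,000 ≥ $350,000; is located in Zone A → High-Revenue Permit required.
9. sells firearms or ammunition → Firearms Dealer License required.
10. does not provide massage or bodywork services → Municipal License not required.
11. does not operate vehicles for hire → Trade License not required.

Annual Registration, Firearms Dealer License, General Business Certificate, High-Revenue Permit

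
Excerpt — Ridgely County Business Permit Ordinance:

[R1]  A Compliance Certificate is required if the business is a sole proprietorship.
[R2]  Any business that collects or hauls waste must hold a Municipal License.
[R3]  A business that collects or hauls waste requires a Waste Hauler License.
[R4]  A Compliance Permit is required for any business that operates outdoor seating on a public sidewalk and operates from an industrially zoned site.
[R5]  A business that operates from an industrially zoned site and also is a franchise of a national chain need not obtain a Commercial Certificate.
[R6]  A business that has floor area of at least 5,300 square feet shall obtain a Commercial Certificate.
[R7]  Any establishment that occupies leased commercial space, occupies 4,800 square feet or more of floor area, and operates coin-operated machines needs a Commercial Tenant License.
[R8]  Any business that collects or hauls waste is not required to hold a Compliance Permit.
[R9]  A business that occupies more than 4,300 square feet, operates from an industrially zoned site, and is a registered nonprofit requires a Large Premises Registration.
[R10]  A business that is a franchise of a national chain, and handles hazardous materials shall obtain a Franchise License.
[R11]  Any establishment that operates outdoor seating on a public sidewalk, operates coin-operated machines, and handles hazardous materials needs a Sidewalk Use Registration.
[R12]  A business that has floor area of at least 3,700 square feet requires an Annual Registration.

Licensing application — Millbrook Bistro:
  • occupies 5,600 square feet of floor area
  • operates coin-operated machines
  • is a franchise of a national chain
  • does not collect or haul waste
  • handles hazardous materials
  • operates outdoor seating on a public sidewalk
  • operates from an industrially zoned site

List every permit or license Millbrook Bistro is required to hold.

[R1] is a franchise of a national chain (not: is a sole proprietorship) → Compliance Certificate not required.
[R2] does not collect or haul waste → Municipal License not required.
[R3] does not collect or haul waste → Waste Hauler License not required.
[R4] operates outdoor seating on a public sidewalk; operates from an industrially zoned site → Compliance Permit required.
[R5] operates from an industrially zoned site; is a franchise of a national chain → exempt from Commercial Certificate.
[R6] floor area 5,600 square feet ≥ 5,300 square feet → Commercial Certificate required.
[R7] operates from an industrially zoned site (not: occupies leased commercial space); floor area 5,600 square feet ≥ 4,800 square feet; operates coin-operated machines → Commercial Tenant License not required.
[R8] does not collect or haul waste → Compliance Permit exemption does not apply.
[R9] floor area 5,600 square feet > 4,300 square feet; operates from an industrially zoned site; is a franchise of a national chain (not: is a registered nonprofit) → Large Premises Registration not required.
[R10] is a franchise of a national chain; handles hazardous materials → Franchise License required.
[R11] operates outdoor seating on a public sidewalk; operates coin-operated machines; handles hazardous materials → Sidewalk Use Registration required.
[R12] floor area 5,600 square feet ≥ 3,700 square feet → Annual Registration required.

Annual Registration, Compliance Permit, Franchise License, Sidewalk Use Registration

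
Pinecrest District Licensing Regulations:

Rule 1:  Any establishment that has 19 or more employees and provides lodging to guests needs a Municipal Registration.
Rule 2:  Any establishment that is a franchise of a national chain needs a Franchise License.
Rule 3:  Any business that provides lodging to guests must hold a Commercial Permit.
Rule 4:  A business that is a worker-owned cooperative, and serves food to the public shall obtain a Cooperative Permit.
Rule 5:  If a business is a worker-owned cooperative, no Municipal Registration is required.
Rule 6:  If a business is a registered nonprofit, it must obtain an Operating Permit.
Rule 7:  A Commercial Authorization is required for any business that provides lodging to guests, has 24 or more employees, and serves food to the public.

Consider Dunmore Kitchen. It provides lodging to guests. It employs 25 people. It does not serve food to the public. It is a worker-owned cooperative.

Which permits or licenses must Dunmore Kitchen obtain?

Rule 1: employees 25 ≥ 19; provides lodging to guests → Municipal Registration required.
Rule 2: is a worker-owned cooperative (not: is a franchise of a national chain) → Franchise License not required.
Rule 3: provides lodging to guests → Commercial Permit required.
Rule 4: is a worker-owned cooperative; does not serve food to the public → Cooperative Permit not required.
Rule 5: is a worker-owned cooperative → exempt from Municipal Registration.
Rule 6: is a worker-owned cooperative (not: is a registered nonprofit) → Operating Permit not required.
Rule 7: provides lodging to guests; employees 25 ≥ 24; does not serve food to the public → Commercial Authorization not required.

Commercial Permit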